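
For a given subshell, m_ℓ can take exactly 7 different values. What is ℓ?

m_ℓ ranges over 2ℓ+1 integers, so 2ℓ+1 = 7 ⇒ ℓ = 3.

ℓ = 3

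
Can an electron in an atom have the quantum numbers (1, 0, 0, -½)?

n = 1 is a positive integer. l = 0 satisfies 0 ≤ l ≤ n−1 = 0. m_l = 0 lies in the range −l … +l (here 0). m_s = -1/2 is one of ±1/2.
All four constraints are satisfied.

Valid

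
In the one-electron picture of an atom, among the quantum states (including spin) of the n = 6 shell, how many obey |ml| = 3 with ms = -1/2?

Go through l = 0, …, 5 (the values permitted for n = 6).
Orbitals with |ml| = 3, by l: l=3 → 2; l=4 → 2; l=5 → 2.
Orbitals: 2 + 2 + 2 = 6. With ms fixed to a single value there is one state per orbital, giving 6 states.

6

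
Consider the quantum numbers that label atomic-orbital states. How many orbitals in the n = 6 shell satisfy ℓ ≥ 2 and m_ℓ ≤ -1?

With n = 6 the allowed ℓ are 0, 1, …, 5.
Orbitals with ℓ ≥ 2 and m_ℓ ≤ -1, by ℓ: ℓ=2 → 2; ℓ=3 → 3; ℓ=4 → 4; ℓ=5 → 5.
Total orbitals: 2 + 3 + 4 + 5 = 14.

14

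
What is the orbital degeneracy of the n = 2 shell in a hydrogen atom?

The n = 2 shell contains n² = 2² = 4 orbitals.

4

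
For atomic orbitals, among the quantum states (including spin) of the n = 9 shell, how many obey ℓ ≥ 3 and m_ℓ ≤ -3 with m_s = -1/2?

21

With n = 9 the allowed ℓ are 0, 1, …, 8.
The (ℓ, m_ℓ) pairs meeting ℓ ≥ 3 and m_ℓ ≤ -3 give: ℓ=3 → 1; ℓ=4 → 2; ℓ=5 → 3; ℓ=6 → 4; ℓ=7 → 5; ℓ=8 → 6.
Orbitals: 1 + 2 + 3 + 4 + 5 + 6 = 21. With m_s fixed to a single value there is one state per orbital, giving 21 states.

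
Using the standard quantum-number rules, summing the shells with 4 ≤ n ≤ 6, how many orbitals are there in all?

Shell n has n² orbitals: 4²=16 + 5²=25 + 6²=36 = 77 orbitals.

77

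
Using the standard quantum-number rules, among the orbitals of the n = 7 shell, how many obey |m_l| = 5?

With n = 7 the allowed l are 0, 1, …, 6.
Contributions: l=5 → 2; l=6 → 2.
Total orbitals: 2 + 2 = 4.

4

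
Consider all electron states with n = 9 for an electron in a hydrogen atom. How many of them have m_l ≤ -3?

42

Orbitals with m_l ≤ -3, by l: l=3 → 1; l=4 → 2; l=5 → 3; l=6 → 4; l=7 → 5; l=8 → 6.
Orbitals: 1 + 2 + 3 + 4 + 5 + 6 = 21. Each orbital carries two spin states, so 21 × 2 = 42 states.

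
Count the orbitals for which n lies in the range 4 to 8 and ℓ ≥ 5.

74

Work shell by shell — for each n, count the (ℓ, m_ℓ) pairs that satisfy ℓ ≥ 5:
n=6 → 11; n=7 → 24; n=8 → 39.
Total orbitals: 11 + 24 + 39 = 74.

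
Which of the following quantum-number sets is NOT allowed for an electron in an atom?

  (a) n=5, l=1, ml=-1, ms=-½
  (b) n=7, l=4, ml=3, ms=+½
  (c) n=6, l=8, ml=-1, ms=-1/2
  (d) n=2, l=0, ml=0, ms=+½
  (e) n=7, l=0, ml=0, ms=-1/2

(c)

(c) has l = 8 ≥ n = 6, violating 0 ≤ l ≤ n−1.
The remaining sets (a), (b), (d), (e) satisfy all four rules.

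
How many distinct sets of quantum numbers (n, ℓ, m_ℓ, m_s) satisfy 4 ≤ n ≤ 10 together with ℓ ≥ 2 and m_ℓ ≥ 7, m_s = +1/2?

Work shell by shell — for each n, count the (ℓ, m_ℓ) pairs that satisfy ℓ ≥ 2 and m_ℓ ≥ 7:
n=8 → 1; n=9 → 3; n=10 → 6.
Orbitals: 1 + 3 + 6 = 10. With m_s fixed to +1/2 there is one state per orbital, so 10 states.

10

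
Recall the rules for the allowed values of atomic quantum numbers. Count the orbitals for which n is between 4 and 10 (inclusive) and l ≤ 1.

Go shell by shell, enumerating (l, m_l) with l ≤ 1:
n=4 → 4; n=5 → 4; n=6 → 4; n=7 → 4; n=8 → 4; n=9 → 4; n=10 → 4.
Total orbitals: 4 + 4 + 4 + 4 + 4 + 4 + 4 = 28.

28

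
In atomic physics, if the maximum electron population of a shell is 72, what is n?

2n² = 72 ⇒ n² = 36 ⇒ n = 6.

n = 6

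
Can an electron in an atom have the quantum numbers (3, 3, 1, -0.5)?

The orbital quantum number must satisfy 0 ≤ l ≤ n−1. With n = 3 the allowed l values are 0, 1, 2, so l = 3 is out of range.

Invalid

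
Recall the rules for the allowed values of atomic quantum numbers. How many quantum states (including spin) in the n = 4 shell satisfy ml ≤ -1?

12

Go through l = 0, …, 3 (the values permitted for n = 4).
Per l-value: l=1 → 1; l=2 → 2; l=3 → 3.
Orbitals: 1 + 2 + 3 = 6. Each orbital carries two spin states, so 6 × 2 = 12 states.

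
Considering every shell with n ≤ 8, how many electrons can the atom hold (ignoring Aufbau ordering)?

408

Total orbitals = 1² + 2² + 3² + 4² + 5² + 6² + 7² + 8² = 204. Doubling for spin gives 408 electrons.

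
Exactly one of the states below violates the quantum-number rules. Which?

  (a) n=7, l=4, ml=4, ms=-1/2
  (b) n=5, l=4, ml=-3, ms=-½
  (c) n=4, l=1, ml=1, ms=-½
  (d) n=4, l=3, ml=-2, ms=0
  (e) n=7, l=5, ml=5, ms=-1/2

(d)

(d) has ms = 0, but an electron's spin must be ±1/2.
The remaining sets (a), (b), (c), (e) satisfy all four rules.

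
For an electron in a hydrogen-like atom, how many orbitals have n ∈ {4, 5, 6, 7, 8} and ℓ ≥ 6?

41

Go shell by shell, enumerating (ℓ, m_ℓ) with ℓ ≥ 6:
n=7 → 13; n=8 → 28.
Total orbitals: 13 + 28 = 41.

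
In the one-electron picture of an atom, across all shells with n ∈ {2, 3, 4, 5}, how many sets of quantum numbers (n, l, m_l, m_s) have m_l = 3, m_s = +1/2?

Treat each shell separately and count matching orbitals:
n=4 → 1; n=5 → 2.
Orbitals: 1 + 2 = 3. With m_s fixed to +1/2 there is one state per orbital, so 3 states.

3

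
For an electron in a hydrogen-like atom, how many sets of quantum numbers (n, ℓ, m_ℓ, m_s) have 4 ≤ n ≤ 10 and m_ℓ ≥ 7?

Work shell by shell — for each n, count the (ℓ, m_ℓ) pairs that satisfy m_ℓ ≥ 7:
n=8 → 1; n=9 → 3; n=10 → 6.
Orbitals: 1 + 3 + 6 = 10. Including both spin states (m_s = ±1/2) gives 2 × 10 = 20 states.

20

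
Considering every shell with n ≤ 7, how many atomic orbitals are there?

Total orbitals = 1² + 2² + 3² + 4² + 5² + 6² + 7² = 140.

140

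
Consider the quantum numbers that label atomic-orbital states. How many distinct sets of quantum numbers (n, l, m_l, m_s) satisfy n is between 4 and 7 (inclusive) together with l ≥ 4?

Go shell by shell, enumerating (l, m_l) with l ≥ 4:
n=5 → 9; n=6 → 20; n=7 → 33.
Orbitals: 9 + 20 + 33 = 62. Including both spin states (m_s = ±1/2) gives 2 × 62 = 124 states.

124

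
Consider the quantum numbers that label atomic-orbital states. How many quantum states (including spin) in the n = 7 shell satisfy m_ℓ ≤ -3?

For n = 7, ℓ ranges over 0 … 6.
Per ℓ-value: ℓ=3 → 1; ℓ=4 → 2; ℓ=5 → 3; ℓ=6 → 4.
Orbitals: 1 + 2 + 3 + 4 = 10. Each orbital carries two spin states, so 10 × 2 = 20 states.

20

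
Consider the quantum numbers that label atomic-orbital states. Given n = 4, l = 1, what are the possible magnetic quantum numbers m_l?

m_l takes every integer from −l to +l. With l = 1 that gives the 3 values -1, 0, 1.

-1, 0, 1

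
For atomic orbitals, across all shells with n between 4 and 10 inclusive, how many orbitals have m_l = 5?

15

For each n in the range, tally the orbitals obeying m_l = 5:
n=6 → 1; n=7 → 2; n=8 → 3; n=9 → 4; n=10 → 5.
Total orbitals: 1 + 2 + 3 + 4 + 5 = 15.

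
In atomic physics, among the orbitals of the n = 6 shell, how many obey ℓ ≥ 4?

Per ℓ-value: ℓ=4 → 9; ℓ=5 → 11.
Total orbitals: 9 + 11 = 20.

20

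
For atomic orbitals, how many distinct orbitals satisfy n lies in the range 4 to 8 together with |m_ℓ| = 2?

40

For each n in the range, tally the orbitals obeying |m_ℓ| = 2:
n=4 → 4; n=5 → 6; n=6 → 8; n=7 → 10; n=8 → 12.
Total orbitals: 4 + 6 + 8 + 10 + 12 = 40.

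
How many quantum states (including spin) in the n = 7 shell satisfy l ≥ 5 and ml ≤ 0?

The (l, ml) pairs meeting l ≥ 5 and ml ≤ 0 give: l=5 → 6; l=6 → 7.
Orbitals: 6 + 7 = 13. Each orbital carries two spin states, so 13 × 2 = 26 states.

26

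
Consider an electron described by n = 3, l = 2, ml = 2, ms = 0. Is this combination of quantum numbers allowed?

No

The spin quantum number for an electron can only be ms = +1/2 or −1/2; ms = 0 is not one of those.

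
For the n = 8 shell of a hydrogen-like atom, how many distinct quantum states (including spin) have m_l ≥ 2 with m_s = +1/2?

21

Go through l = 0, …, 7 (the values permitted for n = 8).
Per l-value: l=2 → 1; l=3 → 2; l=4 → 3; l=5 → 4; l=6 → 5; l=7 → 6.
Orbitals: 1 + 2 + 3 + 4 + 5 + 6 = 21. With m_s fixed to a single value there is one state per orbital, giving 21 states.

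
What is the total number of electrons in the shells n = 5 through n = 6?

Shell n has n² orbitals: 5²=25 + 6²=36 = 61 orbitals.
Two spin states per orbital: 2 × 61 = 122 electrons.

122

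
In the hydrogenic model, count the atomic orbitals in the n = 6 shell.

36

The n = 6 shell contains n² = 6² = 36 orbitals.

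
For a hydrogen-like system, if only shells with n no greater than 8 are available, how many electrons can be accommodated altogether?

Total orbitals = 1² + 2² + 3² + 4² + 5² + 6² + 7² + 8² = 204. Doubling for spin gives 408 electrons.

408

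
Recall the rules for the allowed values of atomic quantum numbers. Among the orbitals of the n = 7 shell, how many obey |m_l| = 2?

10

With n = 7 the allowed l are 0, 1, …, 6.
Orbitals with |m_l| = 2, by l: l=2 → 2; l=3 → 2; l=4 → 2; l=5 → 2; l=6 → 2.
Total orbitals: 2 + 2 + 2 + 2 + 2 = 10.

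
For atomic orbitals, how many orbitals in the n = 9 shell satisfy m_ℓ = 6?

3

Orbitals with m_ℓ = 6, by ℓ: ℓ=6 → 1; ℓ=7 → 1; ℓ=8 → 1.
Total orbitals: 1 + 1 + 1 = 3.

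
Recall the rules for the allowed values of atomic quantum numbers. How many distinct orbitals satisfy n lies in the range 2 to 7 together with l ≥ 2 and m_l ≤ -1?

Work shell by shell — for each n, count the (l, m_l) pairs that satisfy l ≥ 2 and m_l ≤ -1:
n=3 → 2; n=4 → 5; n=5 → 9; n=6 → 14; n=7 → 20.
Total orbitals: 2 + 5 + 9 + 14 + 20 = 50.

50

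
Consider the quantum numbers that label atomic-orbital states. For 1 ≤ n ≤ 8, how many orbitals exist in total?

Total orbitals = 1² + 2² + 3² + 4² + 5² + 6² + 7² + 8² = 204.

204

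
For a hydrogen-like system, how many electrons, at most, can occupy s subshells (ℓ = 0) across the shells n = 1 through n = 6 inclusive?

12

An s subshell (ℓ = 0) exists for every n ≥ 1, so shells n = 1, 2, 3, 4, 5, 6 each contribute one — 6 subshells.
Since each s subshell holds 2(2·0+1) = 2 electrons, the total is 6 × 2 = 12.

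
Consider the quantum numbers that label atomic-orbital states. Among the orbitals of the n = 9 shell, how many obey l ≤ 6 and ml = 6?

Go through l = 0, …, 8 (the values permitted for n = 9).
Contributions: l=6 → 1.
Total orbitals: 1.

1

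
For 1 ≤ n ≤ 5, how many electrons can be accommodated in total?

Total orbitals = 1² + 2² + 3² + 4² + 5² = 55. Doubling for spin gives 110 electrons.

110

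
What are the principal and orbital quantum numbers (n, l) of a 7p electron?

n = 7, l = 1

The leading integer gives n = 7; the letter 'p' means l = 1.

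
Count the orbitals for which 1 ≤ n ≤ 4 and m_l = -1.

6

Treat each shell separately and count matching orbitals:
n=2 → 1; n=3 → 2; n=4 → 3.
Total orbitals: 1 + 2 + 3 = 6.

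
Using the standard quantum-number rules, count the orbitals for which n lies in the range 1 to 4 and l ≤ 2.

23

For each n in the range, tally the orbitals obeying l ≤ 2:
n=1 → 1; n=2 → 4; n=3 → 9; n=4 → 9.
Total orbitals: 1 + 4 + 9 + 9 = 23.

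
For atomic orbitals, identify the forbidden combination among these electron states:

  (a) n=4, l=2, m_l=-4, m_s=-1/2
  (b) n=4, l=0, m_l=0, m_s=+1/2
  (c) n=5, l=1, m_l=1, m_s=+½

(a) has |m_l| = 4 > l = 2, violating −l ≤ m_l ≤ l.
The remaining sets (b), (c) satisfy all four rules.

(a)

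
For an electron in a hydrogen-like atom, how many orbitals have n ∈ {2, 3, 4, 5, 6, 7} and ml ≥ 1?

56

Go shell by shell, enumerating (l, ml) with ml ≥ 1:
n=2 → 1; n=3 → 3; n=4 → 6; n=5 → 10; n=6 → 15; n=7 → 21.
Total orbitals: 1 + 3 + 6 + 10 + 15 + 21 = 56.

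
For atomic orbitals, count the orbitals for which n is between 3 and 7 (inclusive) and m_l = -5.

3

Per-shell orbital counts meeting the constraint:
n=6 → 1; n=7 → 2.
Total orbitals: 1 + 2 = 3.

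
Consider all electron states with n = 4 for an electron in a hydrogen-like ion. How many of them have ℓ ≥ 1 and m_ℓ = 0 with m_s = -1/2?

For n = 4, ℓ ranges over 0 … 3.
Contributions: ℓ=1 → 1; ℓ=2 → 1; ℓ=3 → 1.
Orbitals: 1 + 1 + 1 = 3. With m_s fixed to a single value there is one state per orbital, giving 3 states.

3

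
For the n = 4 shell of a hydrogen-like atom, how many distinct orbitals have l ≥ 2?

12

The n = 4 shell has l = 0 through 3; check each.
The (l, ml) pairs meeting l ≥ 2 give: l=2 → 5; l=3 → 7.
Total orbitals: 5 + 7 = 12.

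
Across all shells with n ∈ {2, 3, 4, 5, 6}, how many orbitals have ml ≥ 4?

Work shell by shell — for each n, count the (l, ml) pairs that satisfy ml ≥ 4:
n=5 → 1; n=6 → 3.
Total orbitals: 1 + 3 = 4.

4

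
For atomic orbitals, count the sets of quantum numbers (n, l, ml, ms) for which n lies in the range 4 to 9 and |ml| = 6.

24

Go shell by shell, enumerating (l, ml) with |ml| = 6:
n=7 → 2; n=8 → 4; n=9 → 6.
Orbitals: 2 + 4 + 6 = 12. Including both spin states (ms = ±1/2) gives 2 × 12 = 24 states.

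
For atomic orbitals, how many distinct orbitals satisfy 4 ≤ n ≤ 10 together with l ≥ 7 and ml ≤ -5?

Treat each shell separately and count matching orbitals:
n=8 → 3; n=9 → 7; n=10 → 12.
Total orbitals: 3 + 7 + 12 = 22.

22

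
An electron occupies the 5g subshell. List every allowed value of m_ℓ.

-4, -3, -2, -1, 0, 1, 2, 3, 4

The 5g subshell has ℓ = 4, and m_ℓ takes every integer from −ℓ to +ℓ. With ℓ = 4 that gives the 9 values -4, -3, -2, -1, 0, 1, 2, 3, 4.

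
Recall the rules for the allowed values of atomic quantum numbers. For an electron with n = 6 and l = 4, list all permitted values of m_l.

m_l takes every integer from −l to +l. With l = 4 that gives the 9 values -4, -3, -2, -1, 0, 1, 2, 3, 4.

-4, -3, -2, -1, 0, 1, 2, 3, 4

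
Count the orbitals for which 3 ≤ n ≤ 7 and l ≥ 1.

130

Count contributing orbitals for each principal shell:
n=3 → 8; n=4 → 15; n=5 → 24; n=6 → 35; n=7 → 48.
Total orbitals: 8 + 15 + 24 + 35 + 48 = 130.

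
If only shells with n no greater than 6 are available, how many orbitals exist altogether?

Total orbitals = 1² + 2² + 3² + 4² + 5² + 6² = 91.

91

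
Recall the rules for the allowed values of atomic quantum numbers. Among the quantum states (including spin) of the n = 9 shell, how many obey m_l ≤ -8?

Orbitals with m_l ≤ -8, by l: l=8 → 1.
Orbitals: 1. Each orbital carries two spin states, so 1 × 2 = 2 states.

2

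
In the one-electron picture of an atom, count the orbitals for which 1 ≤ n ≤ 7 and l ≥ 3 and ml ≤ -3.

20

For each n in the range, tally the orbitals obeying l ≥ 3 and ml ≤ -3:
n=4 → 1; n=5 → 3; n=6 → 6; n=7 → 10.
Total orbitals: 1 + 3 + 6 + 10 = 20.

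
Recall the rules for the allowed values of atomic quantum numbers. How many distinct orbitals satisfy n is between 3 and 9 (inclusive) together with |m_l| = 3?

Treat each shell separately and count matching orbitals:
n=4 → 2; n=5 → 4; n=6 → 6; n=7 → 8; n=8 → 10; n=9 → 12.
Total orbitals: 2 + 4 + 6 + 8 + 10 + 12 = 42.

42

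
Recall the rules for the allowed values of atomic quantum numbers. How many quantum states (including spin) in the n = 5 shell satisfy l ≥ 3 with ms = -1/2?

Orbitals with l ≥ 3, by l: l=3 → 7; l=4 → 9.
Orbitals: 7 + 9 = 16. With ms fixed to a single value there is one state per orbital, giving 16 states.

16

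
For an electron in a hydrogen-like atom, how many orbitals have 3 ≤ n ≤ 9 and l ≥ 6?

86

For each n in the range, tally the orbitals obeying l ≥ 6:
n=7 → 13; n=8 → 28; n=9 → 45.
Total orbitals: 13 + 28 + 45 = 86.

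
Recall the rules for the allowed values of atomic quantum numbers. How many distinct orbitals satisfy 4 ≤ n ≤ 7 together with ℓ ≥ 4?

Work shell by shell — for each n, count the (ℓ, m_ℓ) pairs that satisfy ℓ ≥ 4:
n=5 → 9; n=6 → 20; n=7 → 33.
Total orbitals: 9 + 20 + 33 = 62.

62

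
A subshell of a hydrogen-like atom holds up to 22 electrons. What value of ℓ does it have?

ℓ = 5 (h)

2(2ℓ+1) = 22 ⇒ 2ℓ+1 = 11 ⇒ ℓ = 5.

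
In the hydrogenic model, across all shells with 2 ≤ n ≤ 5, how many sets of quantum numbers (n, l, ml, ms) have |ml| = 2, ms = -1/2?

Per-shell orbital counts meeting the constraint:
n=3 → 2; n=4 → 4; n=5 → 6.
Orbitals: 2 + 4 + 6 = 12. With ms fixed to -1/2 there is one state per orbital, so 12 states.

12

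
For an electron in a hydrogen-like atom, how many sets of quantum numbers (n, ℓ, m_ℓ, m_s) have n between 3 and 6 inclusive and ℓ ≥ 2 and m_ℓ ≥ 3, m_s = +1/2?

10

Count contributing orbitals for each principal shell:
n=4 → 1; n=5 → 3; n=6 → 6.
Orbitals: 1 + 3 + 6 = 10. With m_s fixed to +1/2 there is one state per orbital, so 10 states.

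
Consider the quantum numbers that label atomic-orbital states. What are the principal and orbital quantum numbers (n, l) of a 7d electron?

The leading integer gives n = 7; the letter 'd' means l = 2.

n = 7, l = 2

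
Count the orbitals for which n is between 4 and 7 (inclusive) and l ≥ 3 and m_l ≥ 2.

For each n in the range, tally the orbitals obeying l ≥ 3 and m_l ≥ 2:
n=4 → 2; n=5 → 5; n=6 → 9; n=7 → 14.
Total orbitals: 2 + 5 + 9 + 14 = 30.

30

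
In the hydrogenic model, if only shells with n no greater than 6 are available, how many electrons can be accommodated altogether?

182

Total orbitals = 1² + 2² + 3² + 4² + 5² + 6² = 91. Doubling for spin gives 182 electrons.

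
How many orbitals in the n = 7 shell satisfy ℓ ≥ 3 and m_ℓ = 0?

Per ℓ-value: ℓ=3 → 1; ℓ=4 → 1; ℓ=5 → 1; ℓ=6 → 1.
Total orbitals: 1 + 1 + 1 + 1 = 4.

4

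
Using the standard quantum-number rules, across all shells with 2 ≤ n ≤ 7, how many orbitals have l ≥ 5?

For each n in the range, tally the orbitals obeying l ≥ 5:
n=6 → 11; n=7 → 24.
Total orbitals: 11 + 24 = 35.

35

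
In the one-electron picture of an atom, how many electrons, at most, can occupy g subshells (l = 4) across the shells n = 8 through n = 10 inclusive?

54

A g subshell (l = 4) exists for every n ≥ 5, so shells n = 8, 9, 10 each contribute one — 3 subshells.
Since each g subshell holds 2(2·4+1) = 18 electrons, the total is 3 × 18 = 54.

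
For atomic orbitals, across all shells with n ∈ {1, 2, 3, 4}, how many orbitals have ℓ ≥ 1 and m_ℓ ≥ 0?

16

Per-shell orbital counts meeting the constraint:
n=2 → 2; n=3 → 5; n=4 → 9.
Total orbitals: 2 + 5 + 9 = 16.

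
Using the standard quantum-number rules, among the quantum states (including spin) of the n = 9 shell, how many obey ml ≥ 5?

For n = 9, l ranges over 0 … 8.
Contributions: l=5 → 1; l=6 → 2; l=7 → 3; l=8 → 4.
Orbitals: 1 + 2 + 3 + 4 = 10. Each orbital carries two spin states, so 10 × 2 = 20 states.

20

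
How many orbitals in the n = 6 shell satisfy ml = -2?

4

Per l-value: l=2 → 1; l=3 → 1; l=4 → 1; l=5 → 1.
Total orbitals: 1 + 1 + 1 + 1 = 4.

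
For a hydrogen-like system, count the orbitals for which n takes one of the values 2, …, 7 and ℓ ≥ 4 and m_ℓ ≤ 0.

34

For each n in the range, tally the orbitals obeying ℓ ≥ 4 and m_ℓ ≤ 0:
n=5 → 5; n=6 → 11; n=7 → 18.
Total orbitals: 5 + 11 + 18 = 34.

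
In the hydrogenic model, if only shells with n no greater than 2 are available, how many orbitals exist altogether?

Total orbitals = 1² + 2² = 5.

5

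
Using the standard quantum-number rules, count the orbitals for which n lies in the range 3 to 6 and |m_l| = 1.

28

Per-shell orbital counts meeting the constraint:
n=3 → 4; n=4 → 6; n=5 → 8; n=6 → 10.
Total orbitals: 4 + 6 + 8 + 10 = 28.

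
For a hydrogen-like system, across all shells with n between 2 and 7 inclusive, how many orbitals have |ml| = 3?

20

Per-shell orbital counts meeting the constraint:
n=4 → 2; n=5 → 4; n=6 → 6; n=7 → 8.
Total orbitals: 2 + 4 + 6 + 8 = 20.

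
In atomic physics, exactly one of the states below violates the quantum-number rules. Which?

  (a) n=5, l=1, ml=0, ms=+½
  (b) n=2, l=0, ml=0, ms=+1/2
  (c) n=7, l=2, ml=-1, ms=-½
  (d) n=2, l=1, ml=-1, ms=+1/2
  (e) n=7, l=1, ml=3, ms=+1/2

(e) has |ml| = 3 > l = 1, violating −l ≤ ml ≤ l.
The remaining sets (a), (b), (c), (d) satisfy all four rules.

(e)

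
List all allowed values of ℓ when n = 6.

ℓ is an integer with 0 ≤ ℓ ≤ n−1, so for n = 6: ℓ = 0, 1, 2, 3, 4, 5.

0, 1, 2, 3, 4, 5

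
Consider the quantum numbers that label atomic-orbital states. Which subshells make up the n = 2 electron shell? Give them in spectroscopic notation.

For n = 2, ℓ runs from 0 to 1. In spectroscopic notation ℓ = 0,1,2,… ↔ s,p,d,f,g,h,i, so the subshells are 2s, 2p.

2s, 2p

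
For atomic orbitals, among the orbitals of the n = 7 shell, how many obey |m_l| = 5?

Per l-value: l=5 → 2; l=6 → 2.
Total orbitals: 2 + 2 = 4.

4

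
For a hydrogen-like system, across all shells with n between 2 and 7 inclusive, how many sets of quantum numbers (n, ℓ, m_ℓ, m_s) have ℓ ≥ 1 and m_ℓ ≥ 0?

154

Go shell by shell, enumerating (ℓ, m_ℓ) with ℓ ≥ 1 and m_ℓ ≥ 0:
n=2 → 2; n=3 → 5; n=4 → 9; n=5 → 14; n=6 → 20; n=7 → 27.
Orbitals: 2 + 5 + 9 + 14 + 20 + 27 = 77. Including both spin states (m_s = ±1/2) gives 2 × 77 = 154 states.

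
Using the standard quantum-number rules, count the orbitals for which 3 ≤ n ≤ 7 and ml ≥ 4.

10

Per-shell orbital counts meeting the constraint:
n=5 → 1; n=6 → 3; n=7 → 6.
Total orbitals: 1 + 3 + 6 = 10.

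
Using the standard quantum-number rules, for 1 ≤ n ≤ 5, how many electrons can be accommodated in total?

Total orbitals = 1² + 2² + 3² + 4² + 5² = 55. Doubling for spin gives 110 electrons.

110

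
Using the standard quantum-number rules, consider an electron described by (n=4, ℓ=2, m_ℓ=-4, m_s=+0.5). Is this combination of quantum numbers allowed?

The magnetic quantum number must satisfy −ℓ ≤ m_ℓ ≤ ℓ. With ℓ = 2, m_ℓ can only be -2, -1, 0, 1, 2, so m_ℓ = -4 is forbidden.

No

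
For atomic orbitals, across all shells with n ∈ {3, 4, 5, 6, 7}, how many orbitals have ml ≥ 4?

10

Work shell by shell — for each n, count the (l, ml) pairs that satisfy ml ≥ 4:
n=5 → 1; n=6 → 3; n=7 → 6.
Total orbitals: 1 + 3 + 6 = 10.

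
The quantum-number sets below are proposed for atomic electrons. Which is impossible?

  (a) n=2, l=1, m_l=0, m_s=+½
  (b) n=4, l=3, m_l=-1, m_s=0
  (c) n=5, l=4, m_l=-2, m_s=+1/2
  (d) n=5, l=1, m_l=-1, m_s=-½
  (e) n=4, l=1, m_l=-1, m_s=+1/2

(b) has m_s = 0, but an electron's spin must be ±1/2.
The remaining sets (a), (c), (d), (e) satisfy all four rules.

(b)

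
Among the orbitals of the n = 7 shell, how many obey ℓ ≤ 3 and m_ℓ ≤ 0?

The n = 7 shell has ℓ = 0 through 6; check each.
The (ℓ, m_ℓ) pairs meeting ℓ ≤ 3 and m_ℓ ≤ 0 give: ℓ=0 → 1; ℓ=1 → 2; ℓ=2 → 3; ℓ=3 → 4.
Total orbitals: 1 + 2 + 3 + 4 = 10.

10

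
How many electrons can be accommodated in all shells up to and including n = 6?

Total orbitals = 1² + 2² + 3² + 4² + 5² + 6² = 91. Doubling for spin gives 182 electrons.

182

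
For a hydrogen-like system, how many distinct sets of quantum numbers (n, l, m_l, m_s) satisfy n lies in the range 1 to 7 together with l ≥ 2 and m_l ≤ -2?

Per-shell orbital counts meeting the constraint:
n=3 → 1; n=4 → 3; n=5 → 6; n=6 → 10; n=7 → 15.
Orbitals: 1 + 3 + 6 + 10 + 15 = 35. Including both spin states (m_s = ±1/2) gives 2 × 35 = 70 states.

70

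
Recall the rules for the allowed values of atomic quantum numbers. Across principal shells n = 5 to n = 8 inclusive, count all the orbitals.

174

Shell n has n² orbitals: 5²=25 + 6²=36 + 7²=49 + 8²=64 = 174 orbitals.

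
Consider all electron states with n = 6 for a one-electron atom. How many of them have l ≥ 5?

With n = 6 the allowed l are 0, 1, …, 5.
Contributions: l=5 → 11.
Orbitals: 11. Each orbital carries two spin states, so 11 × 2 = 22 states.

22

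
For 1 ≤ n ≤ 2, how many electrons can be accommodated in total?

Total orbitals = 1² + 2² = 5. Doubling for spin gives 10 electrons.

10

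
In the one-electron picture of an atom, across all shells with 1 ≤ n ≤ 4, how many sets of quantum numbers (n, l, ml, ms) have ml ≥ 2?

8

For each n in the range, tally the orbitals obeying ml ≥ 2:
n=3 → 1; n=4 → 3.
Orbitals: 1 + 3 = 4. Including both spin states (ms = ±1/2) gives 2 × 4 = 8 states.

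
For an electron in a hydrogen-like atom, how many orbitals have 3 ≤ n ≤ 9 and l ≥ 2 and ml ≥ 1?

Treat each shell separately and count matching orbitals:
n=3 → 2; n=4 → 5; n=5 → 9; n=6 → 14; n=7 → 20; n=8 → 27; n=9 → 35.
Total orbitals: 2 + 5 + 9 + 14 + 20 + 27 + 35 = 112.

112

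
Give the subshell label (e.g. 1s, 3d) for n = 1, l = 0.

1s

l = 0 corresponds to the letter 's', so the subshell is 1s.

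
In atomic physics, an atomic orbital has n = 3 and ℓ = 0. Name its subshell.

ℓ = 0 corresponds to the letter 's', so the subshell is 3s.

3s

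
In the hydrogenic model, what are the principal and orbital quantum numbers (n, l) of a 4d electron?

The leading integer gives n = 4; the letter 'd' means l = 2.

n = 4, l = 2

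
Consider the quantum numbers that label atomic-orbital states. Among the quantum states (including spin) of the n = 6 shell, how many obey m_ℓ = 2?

Go through ℓ = 0, …, 5 (the values permitted for n = 6).
Contributions: ℓ=2 → 1; ℓ=3 → 1; ℓ=4 → 1; ℓ=5 → 1.
Orbitals: 1 + 1 + 1 + 1 = 4. Each orbital carries two spin states, so 4 × 2 = 8 states.

8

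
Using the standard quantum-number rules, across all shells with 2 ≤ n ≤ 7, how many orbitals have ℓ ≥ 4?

62

Count contributing orbitals for each principal shell:
n=5 → 9; n=6 → 20; n=7 → 33.
Total orbitals: 9 + 20 + 33 = 62.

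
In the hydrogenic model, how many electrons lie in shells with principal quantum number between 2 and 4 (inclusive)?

Shell n has n² orbitals: 2²=4 + 3²=9 + 4²=16 = 29 orbitals.
Two spin states per orbital: 2 × 29 = 58 electrons.

58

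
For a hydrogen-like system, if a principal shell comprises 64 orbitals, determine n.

n² = 64 ⇒ n = 8.

n = 8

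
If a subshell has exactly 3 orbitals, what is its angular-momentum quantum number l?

l = 1 (p)

2l+1 = 3 gives l = 1.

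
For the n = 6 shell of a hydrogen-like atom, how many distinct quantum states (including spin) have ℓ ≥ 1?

Orbitals with ℓ ≥ 1, by ℓ: ℓ=1 → 3; ℓ=2 → 5; ℓ=3 → 7; ℓ=4 → 9; ℓ=5 → 11.
Orbitals: 3 + 5 + 7 + 9 + 11 = 35. Each orbital carries two spin states, so 35 × 2 = 70 states.

70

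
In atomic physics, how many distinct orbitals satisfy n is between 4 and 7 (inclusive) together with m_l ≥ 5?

4

Per-shell orbital counts meeting the constraint:
n=6 → 1; n=7 → 3.
Total orbitals: 1 + 3 = 4.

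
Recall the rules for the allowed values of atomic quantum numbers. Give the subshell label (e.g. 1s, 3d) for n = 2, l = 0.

l = 0 corresponds to the letter 's', so the subshell is 2s.

2s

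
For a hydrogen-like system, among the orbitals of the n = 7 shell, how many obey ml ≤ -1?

With n = 7 the allowed l are 0, 1, …, 6.
Contributions: l=1 → 1; l=2 → 2; l=3 → 3; l=4 → 4; l=5 → 5; l=6 → 6.
Total orbitals: 1 + 2 + 3 + 4 + 5 + 6 = 21.

21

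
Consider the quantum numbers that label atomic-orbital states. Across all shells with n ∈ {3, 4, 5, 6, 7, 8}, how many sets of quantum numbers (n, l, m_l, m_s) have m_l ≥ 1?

166

Per-shell orbital counts meeting the constraint:
n=3 → 3; n=4 → 6; n=5 → 10; n=6 → 15; n=7 → 21; n=8 → 28.
Orbitals: 3 + 6 + 10 + 15 + 21 + 28 = 83. Including both spin states (m_s = ±1/2) gives 2 × 83 = 166 states.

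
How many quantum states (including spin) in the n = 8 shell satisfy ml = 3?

Contributions: l=3 → 1; l=4 → 1; l=5 → 1; l=6 → 1; l=7 → 1.
Orbitals: 1 + 1 + 1 + 1 + 1 = 5. Each orbital carries two spin states, so 5 × 2 = 10 states.

10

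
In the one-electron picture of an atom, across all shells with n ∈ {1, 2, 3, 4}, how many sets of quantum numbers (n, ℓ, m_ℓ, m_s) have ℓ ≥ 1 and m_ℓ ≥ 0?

Treat each shell separately and count matching orbitals:
n=2 → 2; n=3 → 5; n=4 → 9.
Orbitals: 2 + 5 + 9 = 16. Including both spin states (m_s = ±1/2) gives 2 × 16 = 32 states.

32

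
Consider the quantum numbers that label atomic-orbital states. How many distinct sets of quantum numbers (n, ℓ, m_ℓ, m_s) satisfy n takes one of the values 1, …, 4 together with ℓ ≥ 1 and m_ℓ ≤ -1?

Per-shell orbital counts meeting the constraint:
n=2 → 1; n=3 → 3; n=4 → 6.
Orbitals: 1 + 3 + 6 = 10. Including both spin states (m_s = ±1/2) gives 2 × 10 = 20 states.

20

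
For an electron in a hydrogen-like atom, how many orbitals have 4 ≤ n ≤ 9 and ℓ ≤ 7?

254

Per-shell orbital counts meeting the constraint:
n=4 → 16; n=5 → 25; n=6 → 36; n=7 → 49; n=8 → 64; n=9 → 64.
Total orbitals: 16 + 25 + 36 + 49 + 64 + 64 = 254.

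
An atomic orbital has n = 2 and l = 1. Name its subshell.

2p

l = 1 corresponds to the letter 'p', so the subshell is 2p.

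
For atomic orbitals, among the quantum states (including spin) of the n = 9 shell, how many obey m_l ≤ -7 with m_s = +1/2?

For n = 9, l ranges over 0 … 8.
The (l, m_l) pairs meeting m_l ≤ -7 give: l=7 → 1; l=8 → 2.
Orbitals: 1 + 2 = 3. With m_s fixed to a single value there is one state per orbital, giving 3 states.

3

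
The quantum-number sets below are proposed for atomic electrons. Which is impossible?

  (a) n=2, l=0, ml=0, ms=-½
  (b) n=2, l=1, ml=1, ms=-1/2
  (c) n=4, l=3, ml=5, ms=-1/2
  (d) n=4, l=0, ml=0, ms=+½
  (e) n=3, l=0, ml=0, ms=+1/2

(c)

(c) has |ml| = 5 > l = 3, violating −l ≤ ml ≤ l.
The remaining sets (a), (b), (d), (e) satisfy all four rules.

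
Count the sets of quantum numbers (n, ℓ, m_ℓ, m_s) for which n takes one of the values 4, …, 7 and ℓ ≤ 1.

For each n in the range, tally the orbitals obeying ℓ ≤ 1:
n=4 → 4; n=5 → 4; n=6 → 4; n=7 → 4.
Orbitals: 4 + 4 + 4 + 4 = 16. Including both spin states (m_s = ±1/2) gives 2 × 16 = 32 states.

32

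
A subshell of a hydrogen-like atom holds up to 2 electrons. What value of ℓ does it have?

2(2ℓ+1) = 2 ⇒ 2ℓ+1 = 1 ⇒ ℓ = 0.

ℓ = 0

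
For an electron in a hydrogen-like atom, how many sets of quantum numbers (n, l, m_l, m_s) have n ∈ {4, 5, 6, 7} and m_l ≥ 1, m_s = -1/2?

Treat each shell separately and count matching orbitals:
n=4 → 6; n=5 → 10; n=6 → 15; n=7 → 21.
Orbitals: 6 + 10 + 15 + 21 = 52. With m_s fixed to -1/2 there is one state per orbital, so 52 states.

52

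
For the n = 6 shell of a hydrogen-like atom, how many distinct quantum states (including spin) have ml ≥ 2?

20

The n = 6 shell has l = 0 through 5; check each.
The (l, ml) pairs meeting ml ≥ 2 give: l=2 → 1; l=3 → 2; l=4 → 3; l=5 → 4.
Orbitals: 1 + 2 + 3 + 4 = 10. Each orbital carries two spin states, so 10 × 2 = 20 states.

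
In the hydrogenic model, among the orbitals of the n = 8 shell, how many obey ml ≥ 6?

Go through l = 0, …, 7 (the values permitted for n = 8).
Per l-value: l=6 → 1; l=7 → 2.
Total orbitals: 1 + 2 = 3.

3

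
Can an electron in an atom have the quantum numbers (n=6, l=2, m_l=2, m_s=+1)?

The spin quantum number for an electron can only be m_s = +1/2 or −1/2; m_s = +1 is not one of those.

No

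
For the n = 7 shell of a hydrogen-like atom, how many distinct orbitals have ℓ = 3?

With n = 7 the allowed ℓ are 0, 1, …, 6.
Contributions: ℓ=3 → 7.
Total orbitals: 7.

7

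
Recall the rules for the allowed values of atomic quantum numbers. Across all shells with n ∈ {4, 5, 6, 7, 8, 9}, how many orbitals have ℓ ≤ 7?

For each n in the range, tally the orbitals obeying ℓ ≤ 7:
n=4 → 16; n=5 → 25; n=6 → 36; n=7 → 49; n=8 → 64; n=9 → 64.
Total orbitals: 16 + 25 + 36 + 49 + 64 + 64 = 254.

254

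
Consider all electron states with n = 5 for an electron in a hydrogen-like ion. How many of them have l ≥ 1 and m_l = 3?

4

Go through l = 0, …, 4 (the values permitted for n = 5).
Per l-value: l=3 → 1; l=4 → 1.
Orbitals: 1 + 1 = 2. Each orbital carries two spin states, so 2 × 2 = 4 states.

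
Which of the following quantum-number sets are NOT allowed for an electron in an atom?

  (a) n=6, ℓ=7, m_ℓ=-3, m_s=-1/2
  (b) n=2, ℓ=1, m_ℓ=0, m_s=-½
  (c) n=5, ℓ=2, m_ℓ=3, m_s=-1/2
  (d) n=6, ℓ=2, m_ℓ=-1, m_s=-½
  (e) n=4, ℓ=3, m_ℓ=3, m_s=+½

(a) has ℓ = 7 ≥ n = 6, violating 0 ≤ ℓ ≤ n−1.
(c) has |m_ℓ| = 3 > ℓ = 2, violating −ℓ ≤ m_ℓ ≤ ℓ.
The remaining sets (b), (d), (e) satisfy all four rules.

(a) and (c)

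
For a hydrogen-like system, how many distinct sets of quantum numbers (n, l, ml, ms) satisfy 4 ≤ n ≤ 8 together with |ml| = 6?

12

For each n in the range, tally the orbitals obeying |ml| = 6:
n=7 → 2; n=8 → 4.
Orbitals: 2 + 4 = 6. Including both spin states (ms = ±1/2) gives 2 × 6 = 12 states.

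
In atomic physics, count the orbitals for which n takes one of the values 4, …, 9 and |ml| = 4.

Work shell by shell — for each n, count the (l, ml) pairs that satisfy |ml| = 4:
n=5 → 2; n=6 → 4; n=7 → 6; n=8 → 8; n=9 → 10.
Total orbitals: 2 + 4 + 6 + 8 + 10 = 30.

30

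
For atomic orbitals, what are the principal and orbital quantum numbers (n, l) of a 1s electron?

The leading integer gives n = 1; the letter 's' means l = 0.

n = 1, l = 0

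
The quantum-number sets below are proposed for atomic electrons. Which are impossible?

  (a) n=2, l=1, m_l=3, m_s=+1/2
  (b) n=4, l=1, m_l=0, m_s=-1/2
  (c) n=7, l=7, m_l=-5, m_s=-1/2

(a) and (c)

(a) has |m_l| = 3 > l = 1, violating −l ≤ m_l ≤ l.
(c) has l = 7 ≥ n = 7, violating 0 ≤ l ≤ n−1.
The remaining set (b) satisfies all four rules.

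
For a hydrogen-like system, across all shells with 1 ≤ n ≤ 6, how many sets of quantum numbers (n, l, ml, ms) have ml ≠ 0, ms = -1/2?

70

For each n in the range, tally the orbitals obeying ml ≠ 0:
n=2 → 2; n=3 → 6; n=4 → 12; n=5 → 20; n=6 → 30.
Orbitals: 2 + 6 + 12 + 20 + 30 = 70. With ms fixed to -1/2 there is one state per orbital, so 70 states.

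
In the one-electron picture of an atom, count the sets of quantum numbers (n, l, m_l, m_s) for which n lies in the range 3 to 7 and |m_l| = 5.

Per-shell orbital counts meeting the constraint:
n=6 → 2; n=7 → 4.
Orbitals: 2 + 4 = 6. Including both spin states (m_s = ±1/2) gives 2 × 6 = 12 states.

12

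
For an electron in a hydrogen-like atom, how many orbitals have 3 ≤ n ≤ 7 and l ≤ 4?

Treat each shell separately and count matching orbitals:
n=3 → 9; n=4 → 16; n=5 → 25; n=6 → 25; n=7 → 25.
Total orbitals: 9 + 16 + 25 + 25 + 25 = 100.

100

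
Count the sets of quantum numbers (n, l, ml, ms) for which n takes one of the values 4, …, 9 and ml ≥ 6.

Go shell by shell, enumerating (l, ml) with ml ≥ 6:
n=7 → 1; n=8 → 3; n=9 → 6.
Orbitals: 1 + 3 + 6 = 10. Including both spin states (ms = ±1/2) gives 2 × 10 = 20 states.

20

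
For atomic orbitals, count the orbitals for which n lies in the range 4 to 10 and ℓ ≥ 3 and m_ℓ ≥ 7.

Treat each shell separately and count matching orbitals:
n=8 → 1; n=9 → 3; n=10 → 6.
Total orbitals: 1 + 3 + 6 = 10.

10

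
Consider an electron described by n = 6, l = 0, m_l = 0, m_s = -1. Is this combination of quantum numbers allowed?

No

The spin quantum number for an electron can only be m_s = +1/2 or −1/2; m_s = -1 is not one of those.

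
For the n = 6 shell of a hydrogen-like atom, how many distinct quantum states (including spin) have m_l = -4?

4

The n = 6 shell has l = 0 through 5; check each.
Contributions: l=4 → 1; l=5 → 1.
Orbitals: 1 + 1 = 2. Each orbital carries two spin states, so 2 × 2 = 4 states.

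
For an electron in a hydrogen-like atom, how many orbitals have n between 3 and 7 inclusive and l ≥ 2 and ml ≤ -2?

Treat each shell separately and count matching orbitals:
n=3 → 1; n=4 → 3; n=5 → 6; n=6 → 10; n=7 → 15.
Total orbitals: 1 + 3 + 6 + 10 + 15 = 35.

35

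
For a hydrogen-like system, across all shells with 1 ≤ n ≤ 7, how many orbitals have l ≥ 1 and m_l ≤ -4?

10

For each n in the range, tally the orbitals obeying l ≥ 1 and m_l ≤ -4:
n=5 → 1; n=6 → 3; n=7 → 6.
Total orbitals: 1 + 3 + 6 = 10.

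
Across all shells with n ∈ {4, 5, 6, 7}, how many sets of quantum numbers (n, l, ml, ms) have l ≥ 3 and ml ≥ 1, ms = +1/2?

40

Treat each shell separately and count matching orbitals:
n=4 → 3; n=5 → 7; n=6 → 12; n=7 → 18.
Orbitals: 3 + 7 + 12 + 18 = 40. With ms fixed to +1/2 there is one state per orbital, so 40 states.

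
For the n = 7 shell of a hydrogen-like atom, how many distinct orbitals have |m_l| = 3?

Orbitals with |m_l| = 3, by l: l=3 → 2; l=4 → 2; l=5 → 2; l=6 → 2.
Total orbitals: 2 + 2 + 2 + 2 = 8.

8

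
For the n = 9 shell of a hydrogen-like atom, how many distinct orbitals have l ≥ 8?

17

Orbitals with l ≥ 8, by l: l=8 → 17.
Total orbitals: 17.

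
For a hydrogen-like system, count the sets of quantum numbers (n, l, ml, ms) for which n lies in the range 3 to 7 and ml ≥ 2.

70

Work shell by shell — for each n, count the (l, ml) pairs that satisfy ml ≥ 2:
n=3 → 1; n=4 → 3; n=5 → 6; n=6 → 10; n=7 → 15.
Orbitals: 1 + 3 + 6 + 10 + 15 = 35. Including both spin states (ms = ±1/2) gives 2 × 35 = 70 states.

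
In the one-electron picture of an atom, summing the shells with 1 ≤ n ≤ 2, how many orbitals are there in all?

5

Shell n has n² orbitals: 1²=1 + 2²=4 = 5 orbitals.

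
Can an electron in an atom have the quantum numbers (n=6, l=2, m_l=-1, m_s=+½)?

n = 6 is a positive integer. l = 2 satisfies 0 ≤ l ≤ n−1 = 5. m_l = -1 lies in the range −l … +l (here −2 … 2). m_s = +1/2 is one of ±1/2.
All four constraints are satisfied.

Valid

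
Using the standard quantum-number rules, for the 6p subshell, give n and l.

n = 6, l = 1

The leading integer gives n = 6; the letter 'p' means l = 1.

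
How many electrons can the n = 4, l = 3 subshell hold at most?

14

A subshell with l = 3 has 2l+1 = 7 orbitals, each holding 2 electrons (spin ±1/2), so 7 × 2 = 14.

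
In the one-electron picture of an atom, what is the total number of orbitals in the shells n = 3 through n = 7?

135

Shell n has n² orbitals: 3²=9 + 4²=16 + 5²=25 + 6²=36 + 7²=49 = 135 orbitals.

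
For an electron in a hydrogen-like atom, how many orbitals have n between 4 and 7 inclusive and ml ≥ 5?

4

Treat each shell separately and count matching orbitals:
n=6 → 1; n=7 → 3.
Total orbitals: 1 + 3 = 4.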